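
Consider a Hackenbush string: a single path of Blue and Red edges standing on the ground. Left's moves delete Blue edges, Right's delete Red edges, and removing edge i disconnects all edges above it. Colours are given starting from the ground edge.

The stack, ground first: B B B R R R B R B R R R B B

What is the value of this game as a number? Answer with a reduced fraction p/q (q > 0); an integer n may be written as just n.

4423/2048

step 1: add B to get B; options L={ 0 } R={ — } → 1
step 2: add B to get BB; options L={ 0,1 } R={ — } → 2
step 3: add B to get BBB; options L={ 0,1,2 } R={ — } → 3
step 4: add R to get BBBR; options L={ 0,1,2 } R={ 3 } → 5/2
step 5: add R to get BBBRR; options L={ 0,1,2 } R={ 5/2,3 } → 9/4
step 6: add R to get BBBRRR; options L={ 0,1,2 } R={ 9/4,5/2,3 } → 17/8
step 7: add B to get BBBRRRB; options L={ 0,1,2,17/8 } R={ 9/4,5/2,3 } → 35/16
step 8: add R to get BBBRRRBR; options L={ 0,1,2,17/8 } R={ 35/16,9/4,5/2,3 } → 69/32
step 9: add B to get BBBRRRBRB; options L={ 0,1,2,17/8,69/32 } R={ 35/16,9/4,5/2,3 } → 139/64
step 10: add R to get BBBRRRBRBR; options L={ 0,1,2,17/8,69/32 } R={ 139/64,35/16,9/4,5/2,3 } → 277/128
step 11: add R to get BBBRRRBRBRR; options L={ 0,1,2,17/8,69/32 } R={ 277/128,139/64,35/16,9/4,5/2,3 } → 553/256
step 12: add R to get BBBRRRBRBRRR; options L={ 0,1,2,17/8,69/32 } R={ 553/256,277/128,139/64,35/16,9/4,5/2,3 } → 1105/512
step 13: add B to get BBBRRRBRBRRRB; options L={ 0,1,2,17/8,69/32,1105/512 } R={ 553/256,277/128,139/64,35/16,9/4,5/2,3 } → 2211/1024
step 14: add B to get BBBRRRBRBRRRBB; options L={ 0,1,2,17/8,69/32,1105/512,2211/1024 } R={ 553/256,277/128,139/64,35/16,9/4,5/2,3 } → 4423/2048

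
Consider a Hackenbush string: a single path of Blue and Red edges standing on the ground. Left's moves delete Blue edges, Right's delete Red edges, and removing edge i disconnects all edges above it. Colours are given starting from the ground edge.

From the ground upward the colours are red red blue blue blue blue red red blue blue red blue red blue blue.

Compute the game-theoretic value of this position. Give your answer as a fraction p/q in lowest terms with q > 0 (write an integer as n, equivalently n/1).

-9001/8192

Prefix values for red red blue blue blue blue red red blue blue red blue red blue blue via {L|R} + simplicity:
edge 1 of 15 (red): { — | 0 } ⇒ -1
edge 2 of 15 (red): { — | -1 0 } ⇒ -2
edge 3 of 15 (blue): { -2 | -1 0 } ⇒ -3/2
edge 4 of 15 (blue): { -2 -3/2 | -1 0 } ⇒ -5/4
edge 5 of 15 (blue): { -2 -3/2 -5/4 | -1 0 } ⇒ -9/8
edge 6 of 15 (blue): { -2 -3/2 -5/4 -9/8 | -1 0 } ⇒ -17/16
edge 7 of 15 (red): { -2 -3/2 -5/4 -9/8 | -17/16 -1 0 } ⇒ -35/32
edge 8 of 15 (red): { -2 -3/2 -5/4 -9/8 | -35/32 -17/16 -1 0 } ⇒ -71/64
edge 9 of 15 (blue): { -2 -3/2 -5/4 -9/8 -71/64 | -35/32 -17/16 -1 0 } ⇒ -141/128
edge 10 of 15 (blue): { -2 -3/2 -5/4 -9/8 -71/64 -141/128 | -35/32 -17/16 -1 0 } ⇒ -281/256
edge 11 of 15 (red): { -2 -3/2 -5/4 -9/8 -71/64 -141/128 | -281/256 -35/32 -17/16 -1 0 } ⇒ -563/512
edge 12 of 15 (blue): { -2 -3/2 -5/4 -9/8 -71/64 -141/128 -563/512 | -281/256 -35/32 -17/16 -1 0 } ⇒ -1125/1024
edge 13 of 15 (red): { -2 -3/2 -5/4 -9/8 -71/64 -141/128 -563/512 | -1125/1024 -281/256 -35/32 -17/16 -1 0 } ⇒ -2251/2048
edge 14 of 15 (blue): { -2 -3/2 -5/4 -9/8 -71/64 -141/128 -563/512 -2251/2048 | -1125/1024 -281/256 -35/32 -17/16 -1 0 } ⇒ -4501/4096
edge 15 of 15 (blue): { -2 -3/2 -5/4 -9/8 -71/64 -141/128 -563/512 -2251/2048 -4501/4096 | -1125/1024 -281/256 -35/32 -17/16 -1 0 } ⇒ -9001/8192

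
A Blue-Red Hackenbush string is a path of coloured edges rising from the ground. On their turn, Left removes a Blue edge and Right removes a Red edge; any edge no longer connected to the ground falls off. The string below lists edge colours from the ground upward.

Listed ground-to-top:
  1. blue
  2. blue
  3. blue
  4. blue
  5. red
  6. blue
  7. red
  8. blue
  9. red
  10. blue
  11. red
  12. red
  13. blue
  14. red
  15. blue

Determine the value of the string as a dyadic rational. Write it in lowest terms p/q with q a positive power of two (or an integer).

1 of 15 · b · max L 0 · min R +∞ = 1
2 of 15 · bb · max L 1 · min R +∞ = 2
3 of 15 · bbb · max L 2 · min R +∞ = 3
4 of 15 · bbbb · max L 3 · min R +∞ = 4
5 of 15 · bbbbr · max L 3 · min R 4 = 7/2
6 of 15 · bbbbrb · max L 7/2 · min R 4 = 15/4
7 of 15 · bbbbrbr · max L 7/2 · min R 15/4 = 29/8
8 of 15 · bbbbrbrb · max L 29/8 · min R 15/4 = 59/16
9 of 15 · bbbbrbrbr · max L 29/8 · min R 59/16 = 117/32
10 of 15 · bbbbrbrbrb · max L 117/32 · min R 59/16 = 235/64
11 of 15 · bbbbrbrbrbr · max L 117/32 · min R 235/64 = 469/128
12 of 15 · bbbbrbrbrbrr · max L 117/32 · min R 469/128 = 937/256
13 of 15 · bbbbrbrbrbrrb · max L 937/256 · min R 469/128 = 1875/512
14 of 15 · bbbbrbrbrbrrbr · max L 937/256 · min R 1875/512 = 3749/1024
15 of 15 · bbbbrbrbrbrrbrb · max L 3749/1024 · min R 1875/512 = 7499/2048

7499/2048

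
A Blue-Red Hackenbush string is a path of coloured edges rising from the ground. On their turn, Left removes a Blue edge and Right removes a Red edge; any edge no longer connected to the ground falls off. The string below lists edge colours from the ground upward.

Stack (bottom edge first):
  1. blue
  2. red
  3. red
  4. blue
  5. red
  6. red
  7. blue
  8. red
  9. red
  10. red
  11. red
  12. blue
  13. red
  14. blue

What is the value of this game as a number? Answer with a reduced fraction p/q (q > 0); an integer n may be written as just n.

2315/8192

1 of 14 · b · max L 0 · min R +∞ → 1
2 of 14 · br · max L 0 · min R 1 → 1/2
3 of 14 · brr · max L 0 · min R 1/2 → 1/4
4 of 14 · brrb · max L 1/4 · min R 1/2 → 3/8
5 of 14 · brrbr · max L 1/4 · min R 3/8 → 5/16
6 of 14 · brrbrr · max L 1/4 · min R 5/16 → 9/32
7 of 14 · brrbrrb · max L 9/32 · min R 5/16 → 19/64
8 of 14 · brrbrrbr · max L 9/32 · min R 19/64 → 37/128
9 of 14 · brrbrrbrr · max L 9/32 · min R 37/128 → 73/256
10 of 14 · brrbrrbrrr · max L 9/32 · min R 73/256 → 145/512
11 of 14 · brrbrrbrrrr · max L 9/32 · min R 145/512 → 289/1024
12 of 14 · brrbrrbrrrrb · max L 289/1024 · min R 145/512 → 579/2048
13 of 14 · brrbrrbrrrrbr · max L 289/1024 · min R 579/2048 → 1157/4096
14 of 14 · brrbrrbrrrrbrb · max L 1157/4096 · min R 579/2048 → 2315/8192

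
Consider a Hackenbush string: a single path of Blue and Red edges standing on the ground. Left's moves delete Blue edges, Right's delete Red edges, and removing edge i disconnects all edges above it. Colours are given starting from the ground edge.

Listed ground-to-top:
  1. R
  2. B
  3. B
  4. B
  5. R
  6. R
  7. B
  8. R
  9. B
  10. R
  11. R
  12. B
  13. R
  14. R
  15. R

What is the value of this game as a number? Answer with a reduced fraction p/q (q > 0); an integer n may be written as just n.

-3439/16384

1 of 15 · R · max L −∞ · min R 0 gives -1
2 of 15 · RB · max L -1 · min R 0 gives -1/2
3 of 15 · RBB · max L -1/2 · min R 0 gives -1/4
4 of 15 · RBBB · max L -1/4 · min R 0 gives -1/8
5 of 15 · RBBBR · max L -1/4 · min R -1/8 gives -3/16
6 of 15 · RBBBRR · max L -1/4 · min R -3/16 gives -7/32
7 of 15 · RBBBRRB · max L -7/32 · min R -3/16 gives -13/64
8 of 15 · RBBBRRBR · max L -7/32 · min R -13/64 gives -27/128
9 of 15 · RBBBRRBRB · max L -27/128 · min R -13/64 gives -53/256
10 of 15 · RBBBRRBRBR · max L -27/128 · min R -53/256 gives -107/512
11 of 15 · RBBBRRBRBRR · max L -27/128 · min R -107/512 gives -215/1024
12 of 15 · RBBBRRBRBRRB · max L -215/1024 · min R -107/512 gives -429/2048
13 of 15 · RBBBRRBRBRRBR · max L -215/1024 · min R -429/2048 gives -859/4096
14 of 15 · RBBBRRBRBRRBRR · max L -215/1024 · min R -859/4096 gives -1719/8192
15 of 15 · RBBBRRBRBRRBRRR · max L -215/1024 · min R -1719/8192 gives -3439/16384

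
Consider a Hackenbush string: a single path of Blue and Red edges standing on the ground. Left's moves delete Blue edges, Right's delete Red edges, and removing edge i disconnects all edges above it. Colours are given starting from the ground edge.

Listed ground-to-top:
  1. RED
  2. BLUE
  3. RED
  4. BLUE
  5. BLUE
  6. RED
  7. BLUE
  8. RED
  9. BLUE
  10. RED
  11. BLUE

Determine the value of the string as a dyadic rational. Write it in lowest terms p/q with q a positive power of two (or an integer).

-597/1024

g(R) = { · | 0 } — -1
g(RB) = { -1 | 0 } — -1/2
g(RBR) = { -1 | -1/2 0 } — -3/4
g(RBRB) = { -1 -3/4 | -1/2 0 } — -5/8
g(RBRBB) = { -1 -3/4 -5/8 | -1/2 0 } — -9/16
g(RBRBBR) = { -1 -3/4 -5/8 | -9/16 -1/2 0 } — -19/32
g(RBRBBRB) = { -1 -3/4 -5/8 -19/32 | -9/16 -1/2 0 } — -37/64
g(RBRBBRBR) = { -1 -3/4 -5/8 -19/32 | -37/64 -9/16 -1/2 0 } — -75/128
g(RBRBBRBRB) = { -1 -3/4 -5/8 -19/32 -75/128 | -37/64 -9/16 -1/2 0 } — -149/256
g(RBRBBRBRBR) = { -1 -3/4 -5/8 -19/32 -75/128 | -149/256 -37/64 -9/16 -1/2 0 } — -299/512
g(RBRBBRBRBRB) = { -1 -3/4 -5/8 -19/32 -75/128 -299/512 | -149/256 -37/64 -9/16 -1/2 0 } — -597/1024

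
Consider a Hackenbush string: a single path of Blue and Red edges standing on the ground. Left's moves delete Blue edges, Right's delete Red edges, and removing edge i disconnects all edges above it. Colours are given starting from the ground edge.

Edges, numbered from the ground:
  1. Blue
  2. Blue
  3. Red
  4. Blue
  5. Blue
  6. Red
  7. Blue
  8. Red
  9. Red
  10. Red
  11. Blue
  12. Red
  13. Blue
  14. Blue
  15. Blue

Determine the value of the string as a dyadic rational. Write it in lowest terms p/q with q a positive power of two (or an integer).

14895/8192

Prefix values for Blue Blue Red Blue Blue Red Blue Red Red Red Blue Red Blue Blue Blue via {L|R} + simplicity:
v_1 [B]  L=[0]  R=[]  gives 1
v_2 [BB]  L=[0, 1]  R=[]  gives 2
v_3 [BBR]  L=[0, 1]  R=[2]  gives 3/2
v_4 [BBRB]  L=[0, 1, 3/2]  R=[2]  gives 7/4
v_5 [BBRBB]  L=[0, 1, 3/2, 7/4]  R=[2]  gives 15/8
v_6 [BBRBBR]  L=[0, 1, 3/2, 7/4]  R=[15/8, 2]  gives 29/16
v_7 [BBRBBRB]  L=[0, 1, 3/2, 7/4, 29/16]  R=[15/8, 2]  gives 59/32
v_8 [BBRBBRBR]  L=[0, 1, 3/2, 7/4, 29/16]  R=[59/32, 15/8, 2]  gives 117/64
v_9 [BBRBBRBRR]  L=[0, 1, 3/2, 7/4, 29/16]  R=[117/64, 59/32, 15/8, 2]  gives 233/128
v_10 [BBRBBRBRRR]  L=[0, 1, 3/2, 7/4, 29/16]  R=[233/128, 117/64, 59/32, 15/8, 2]  gives 465/256
v_11 [BBRBBRBRRRB]  L=[0, 1, 3/2, 7/4, 29/16, 465/256]  R=[233/128, 117/64, 59/32, 15/8, 2]  gives 931/512
v_12 [BBRBBRBRRRBR]  L=[0, 1, 3/2, 7/4, 29/16, 465/256]  R=[931/512, 233/128, 117/64, 59/32, 15/8, 2]  gives 1861/1024
v_13 [BBRBBRBRRRBRB]  L=[0, 1, 3/2, 7/4, 29/16, 465/256, 1861/1024]  R=[931/512, 233/128, 117/64, 59/32, 15/8, 2]  gives 3723/2048
v_14 [BBRBBRBRRRBRBB]  L=[0, 1, 3/2, 7/4, 29/16, 465/256, 1861/1024, 3723/2048]  R=[931/512, 233/128, 117/64, 59/32, 15/8, 2]  gives 7447/4096
v_15 [BBRBBRBRRRBRBBB]  L=[0, 1, 3/2, 7/4, 29/16, 465/256, 1861/1024, 3723/2048, 7447/4096]  R=[931/512, 233/128, 117/64, 59/32, 15/8, 2]  gives 14895/8192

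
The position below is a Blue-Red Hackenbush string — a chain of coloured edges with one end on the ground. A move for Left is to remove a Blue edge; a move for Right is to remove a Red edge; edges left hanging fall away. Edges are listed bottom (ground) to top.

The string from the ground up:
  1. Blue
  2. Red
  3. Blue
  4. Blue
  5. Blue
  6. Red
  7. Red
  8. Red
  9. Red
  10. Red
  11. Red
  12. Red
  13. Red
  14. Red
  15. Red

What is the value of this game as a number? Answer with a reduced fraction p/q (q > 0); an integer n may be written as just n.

14337/16384

v_1 [B]  L=[0]  R=[]  so 1
v_2 [BR]  L=[0]  R=[1]  so 1/2
v_3 [BRB]  L=[0 1/2]  R=[1]  so 3/4
v_4 [BRBB]  L=[0 1/2 3/4]  R=[1]  so 7/8
v_5 [BRBBB]  L=[0 1/2 3/4 7/8]  R=[1]  so 15/16
v_6 [BRBBBR]  L=[0 1/2 3/4 7/8]  R=[15/16 1]  so 29/32
v_7 [BRBBBRR]  L=[0 1/2 3/4 7/8]  R=[29/32 15/16 1]  so 57/64
v_8 [BRBBBRRR]  L=[0 1/2 3/4 7/8]  R=[57/64 29/32 15/16 1]  so 113/128
v_9 [BRBBBRRRR]  L=[0 1/2 3/4 7/8]  R=[113/128 57/64 29/32 15/16 1]  so 225/256
v_10 [BRBBBRRRRR]  L=[0 1/2 3/4 7/8]  R=[225/256 113/128 57/64 29/32 15/16 1]  so 449/512
v_11 [BRBBBRRRRRR]  L=[0 1/2 3/4 7/8]  R=[449/512 225/256 113/128 57/64 29/32 15/16 1]  so 897/1024
v_12 [BRBBBRRRRRRR]  L=[0 1/2 3/4 7/8]  R=[897/1024 449/512 225/256 113/128 57/64 29/32 15/16 1]  so 1793/2048
v_13 [BRBBBRRRRRRRR]  L=[0 1/2 3/4 7/8]  R=[1793/2048 897/1024 449/512 225/256 113/128 57/64 29/32 15/16 1]  so 3585/4096
v_14 [BRBBBRRRRRRRRR]  L=[0 1/2 3/4 7/8]  R=[3585/4096 1793/2048 897/1024 449/512 225/256 113/128 57/64 29/32 15/16 1]  so 7169/8192
v_15 [BRBBBRRRRRRRRRR]  L=[0 1/2 3/4 7/8]  R=[7169/8192 3585/4096 1793/2048 897/1024 449/512 225/256 113/128 57/64 29/32 15/16 1]  so 14337/16384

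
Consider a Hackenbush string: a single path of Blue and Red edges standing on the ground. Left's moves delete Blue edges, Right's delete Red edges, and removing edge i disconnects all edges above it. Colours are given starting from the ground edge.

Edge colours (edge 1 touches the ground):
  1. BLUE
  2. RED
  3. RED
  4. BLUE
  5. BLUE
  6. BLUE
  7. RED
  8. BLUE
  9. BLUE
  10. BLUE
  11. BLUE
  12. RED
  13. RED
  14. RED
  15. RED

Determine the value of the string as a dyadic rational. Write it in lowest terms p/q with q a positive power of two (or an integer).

step 1: add BLUE to get B; options L={ 0 } R={ — } => 1
step 2: add RED to get BR; options L={ 0 } R={ 1 } => 1/2
step 3: add RED to get BRR; options L={ 0 } R={ 1/2, 1 } => 1/4
step 4: add BLUE to get BRRB; options L={ 0, 1/4 } R={ 1/2, 1 } => 3/8
step 5: add BLUE to get BRRBB; options L={ 0, 1/4, 3/8 } R={ 1/2, 1 } => 7/16
step 6: add BLUE to get BRRBBB; options L={ 0, 1/4, 3/8, 7/16 } R={ 1/2, 1 } => 15/32
step 7: add RED to get BRRBBBR; options L={ 0, 1/4, 3/8, 7/16 } R={ 15/32, 1/2, 1 } => 29/64
step 8: add BLUE to get BRRBBBRB; options L={ 0, 1/4, 3/8, 7/16, 29/64 } R={ 15/32, 1/2, 1 } => 59/128
step 9: add BLUE to get BRRBBBRBB; options L={ 0, 1/4, 3/8, 7/16, 29/64, 59/128 } R={ 15/32, 1/2, 1 } => 119/256
step 10: add BLUE to get BRRBBBRBBB; options L={ 0, 1/4, 3/8, 7/16, 29/64, 59/128, 119/256 } R={ 15/32, 1/2, 1 } => 239/512
step 11: add BLUE to get BRRBBBRBBBB; options L={ 0, 1/4, 3/8, 7/16, 29/64, 59/128, 119/256, 239/512 } R={ 15/32, 1/2, 1 } => 479/1024
step 12: add RED to get BRRBBBRBBBBR; options L={ 0, 1/4, 3/8, 7/16, 29/64, 59/128, 119/256, 239/512 } R={ 479/1024, 15/32, 1/2, 1 } => 957/2048
step 13: add RED to get BRRBBBRBBBBRR; options L={ 0, 1/4, 3/8, 7/16, 29/64, 59/128, 119/256, 239/512 } R={ 957/2048, 479/1024, 15/32, 1/2, 1 } => 1913/4096
step 14: add RED to get BRRBBBRBBBBRRR; options L={ 0, 1/4, 3/8, 7/16, 29/64, 59/128, 119/256, 239/512 } R={ 1913/4096, 957/2048, 479/1024, 15/32, 1/2, 1 } => 3825/8192
step 15: add RED to get BRRBBBRBBBBRRRR; options L={ 0, 1/4, 3/8, 7/16, 29/64, 59/128, 119/256, 239/512 } R={ 3825/8192, 1913/4096, 957/2048, 479/1024, 15/32, 1/2, 1 } => 7649/16384

7649/16384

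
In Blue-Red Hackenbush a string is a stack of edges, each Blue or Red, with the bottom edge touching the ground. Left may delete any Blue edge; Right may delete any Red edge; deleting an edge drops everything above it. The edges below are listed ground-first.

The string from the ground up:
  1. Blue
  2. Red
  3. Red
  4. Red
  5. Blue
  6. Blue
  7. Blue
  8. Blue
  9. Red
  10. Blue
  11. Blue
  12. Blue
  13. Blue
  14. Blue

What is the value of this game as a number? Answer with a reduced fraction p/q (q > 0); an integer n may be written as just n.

Build v(s[:k]) for k = 1..14, string s = Blue Red Red Red Blue Blue Blue Blue Red Blue Blue Blue Blue Blue.
v(B) = { 0 | — } ⇒ 1
v(BR) = { 0 | 1 } ⇒ 1/2
v(BRR) = { 0 | 1/2 1 } ⇒ 1/4
v(BRRR) = { 0 | 1/4 1/2 1 } ⇒ 1/8
v(BRRRB) = { 0 1/8 | 1/4 1/2 1 } ⇒ 3/16
v(BRRRBB) = { 0 1/8 3/16 | 1/4 1/2 1 } ⇒ 7/32
v(BRRRBBB) = { 0 1/8 3/16 7/32 | 1/4 1/2 1 } ⇒ 15/64
v(BRRRBBBB) = { 0 1/8 3/16 7/32 15/64 | 1/4 1/2 1 } ⇒ 31/128
v(BRRRBBBBR) = { 0 1/8 3/16 7/32 15/64 | 31/128 1/4 1/2 1 } ⇒ 61/256
v(BRRRBBBBRB) = { 0 1/8 3/16 7/32 15/64 61/256 | 31/128 1/4 1/2 1 } ⇒ 123/512
v(BRRRBBBBRBB) = { 0 1/8 3/16 7/32 15/64 61/256 123/512 | 31/128 1/4 1/2 1 } ⇒ 247/1024
v(BRRRBBBBRBBB) = { 0 1/8 3/16 7/32 15/64 61/256 123/512 247/1024 | 31/128 1/4 1/2 1 } ⇒ 495/2048
v(BRRRBBBBRBBBB) = { 0 1/8 3/16 7/32 15/64 61/256 123/512 247/1024 495/2048 | 31/128 1/4 1/2 1 } ⇒ 991/4096
v(BRRRBBBBRBBBBB) = { 0 1/8 3/16 7/32 15/64 61/256 123/512 247/1024 495/2048 991/4096 | 31/128 1/4 1/2 1 } ⇒ 1983/8192

1983/8192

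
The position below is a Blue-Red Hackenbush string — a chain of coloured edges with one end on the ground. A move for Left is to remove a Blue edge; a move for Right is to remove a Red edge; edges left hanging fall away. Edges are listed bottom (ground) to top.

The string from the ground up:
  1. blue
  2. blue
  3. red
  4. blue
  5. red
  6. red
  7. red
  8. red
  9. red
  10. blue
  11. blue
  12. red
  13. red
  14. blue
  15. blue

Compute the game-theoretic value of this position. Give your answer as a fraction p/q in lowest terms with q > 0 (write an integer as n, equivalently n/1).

Build value(s[:k]) for k = 1..15, string s = blue blue red blue red red red red red blue blue red red blue blue.
1 of 15 · b · max L 0 · min R +∞ — 1
2 of 15 · bb · max L 1 · min R +∞ — 2
3 of 15 · bbr · max L 1 · min R 2 — 3/2
4 of 15 · bbrb · max L 3/2 · min R 2 — 7/4
5 of 15 · bbrbr · max L 3/2 · min R 7/4 — 13/8
6 of 15 · bbrbrr · max L 3/2 · min R 13/8 — 25/16
7 of 15 · bbrbrrr · max L 3/2 · min R 25/16 — 49/32
8 of 15 · bbrbrrrr · max L 3/2 · min R 49/32 — 97/64
9 of 15 · bbrbrrrrr · max L 3/2 · min R 97/64 — 193/128
10 of 15 · bbrbrrrrrb · max L 193/128 · min R 97/64 — 387/256
11 of 15 · bbrbrrrrrbb · max L 387/256 · min R 97/64 — 775/512
12 of 15 · bbrbrrrrrbbr · max L 387/256 · min R 775/512 — 1549/1024
13 of 15 · bbrbrrrrrbbrr · max L 387/256 · min R 1549/1024 — 3097/2048
14 of 15 · bbrbrrrrrbbrrb · max L 3097/2048 · min R 1549/1024 — 6195/4096
15 of 15 · bbrbrrrrrbbrrbb · max L 6195/4096 · min R 1549/1024 — 12391/8192

12391/8192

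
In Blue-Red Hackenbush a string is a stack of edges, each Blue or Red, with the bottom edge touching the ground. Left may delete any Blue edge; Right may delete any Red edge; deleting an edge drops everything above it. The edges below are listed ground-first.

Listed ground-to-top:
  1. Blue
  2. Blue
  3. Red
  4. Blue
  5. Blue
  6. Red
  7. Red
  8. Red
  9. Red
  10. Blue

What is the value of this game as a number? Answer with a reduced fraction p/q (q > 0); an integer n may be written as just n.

451/256

B: Left { 0 }, Right { ∅ } so simplest 1
BB: Left { 0; 1 }, Right { ∅ } so simplest 2
BBR: Left { 0; 1 }, Right { 2 } so simplest 3/2
BBRB: Left { 0; 1; 3/2 }, Right { 2 } so simplest 7/4
BBRBB: Left { 0; 1; 3/2; 7/4 }, Right { 2 } so simplest 15/8
BBRBBR: Left { 0; 1; 3/2; 7/4 }, Right { 15/8; 2 } so simplest 29/16
BBRBBRR: Left { 0; 1; 3/2; 7/4 }, Right { 29/16; 15/8; 2 } so simplest 57/32
BBRBBRRR: Left { 0; 1; 3/2; 7/4 }, Right { 57/32; 29/16; 15/8; 2 } so simplest 113/64
BBRBBRRRR: Left { 0; 1; 3/2; 7/4 }, Right { 113/64; 57/32; 29/16; 15/8; 2 } so simplest 225/128
BBRBBRRRRB: Left { 0; 1; 3/2; 7/4; 225/128 }, Right { 113/64; 57/32; 29/16; 15/8; 2 } so simplest 451/256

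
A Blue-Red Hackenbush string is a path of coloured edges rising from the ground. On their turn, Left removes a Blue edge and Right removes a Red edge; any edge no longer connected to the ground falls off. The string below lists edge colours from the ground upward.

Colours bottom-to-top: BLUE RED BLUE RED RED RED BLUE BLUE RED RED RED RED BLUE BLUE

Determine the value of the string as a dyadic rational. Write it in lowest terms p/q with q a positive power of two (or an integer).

4487/8192

Build g(s[:k]) for k = 1..14, string s = BLUE RED BLUE RED RED RED BLUE BLUE RED RED RED RED BLUE BLUE.
edge 1 of 14 (BLUE): { 0 | ∅ } ⇒ 1
edge 2 of 14 (RED): { 0 | 1 } ⇒ 1/2
edge 3 of 14 (BLUE): { 0,1/2 | 1 } ⇒ 3/4
edge 4 of 14 (RED): { 0,1/2 | 3/4,1 } ⇒ 5/8
edge 5 of 14 (RED): { 0,1/2 | 5/8,3/4,1 } ⇒ 9/16
edge 6 of 14 (RED): { 0,1/2 | 9/16,5/8,3/4,1 } ⇒ 17/32
edge 7 of 14 (BLUE): { 0,1/2,17/32 | 9/16,5/8,3/4,1 } ⇒ 35/64
edge 8 of 14 (BLUE): { 0,1/2,17/32,35/64 | 9/16,5/8,3/4,1 } ⇒ 71/128
edge 9 of 14 (RED): { 0,1/2,17/32,35/64 | 71/128,9/16,5/8,3/4,1 } ⇒ 141/256
edge 10 of 14 (RED): { 0,1/2,17/32,35/64 | 141/256,71/128,9/16,5/8,3/4,1 } ⇒ 281/512
edge 11 of 14 (RED): { 0,1/2,17/32,35/64 | 281/512,141/256,71/128,9/16,5/8,3/4,1 } ⇒ 561/1024
edge 12 of 14 (RED): { 0,1/2,17/32,35/64 | 561/1024,281/512,141/256,71/128,9/16,5/8,3/4,1 } ⇒ 1121/2048
edge 13 of 14 (BLUE): { 0,1/2,17/32,35/64,1121/2048 | 561/1024,281/512,141/256,71/128,9/16,5/8,3/4,1 } ⇒ 2243/4096
edge 14 of 14 (BLUE): { 0,1/2,17/32,35/64,1121/2048,2243/4096 | 561/1024,281/512,141/256,71/128,9/16,5/8,3/4,1 } ⇒ 4487/8192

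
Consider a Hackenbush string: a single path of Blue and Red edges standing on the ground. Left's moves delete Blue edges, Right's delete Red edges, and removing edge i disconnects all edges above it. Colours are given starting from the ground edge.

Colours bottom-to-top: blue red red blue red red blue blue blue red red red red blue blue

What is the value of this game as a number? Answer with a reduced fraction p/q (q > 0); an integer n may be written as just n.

1 of 15 · b · max L 0 · min R +∞ so 1
2 of 15 · br · max L 0 · min R 1 so 1/2
3 of 15 · brr · max L 0 · min R 1/2 so 1/4
4 of 15 · brrb · max L 1/4 · min R 1/2 so 3/8
5 of 15 · brrbr · max L 1/4 · min R 3/8 so 5/16
6 of 15 · brrbrr · max L 1/4 · min R 5/16 so 9/32
7 of 15 · brrbrrb · max L 9/32 · min R 5/16 so 19/64
8 of 15 · brrbrrbb · max L 19/64 · min R 5/16 so 39/128
9 of 15 · brrbrrbbb · max L 39/128 · min R 5/16 so 79/256
10 of 15 · brrbrrbbbr · max L 39/128 · min R 79/256 so 157/512
11 of 15 · brrbrrbbbrr · max L 39/128 · min R 157/512 so 313/1024
12 of 15 · brrbrrbbbrrr · max L 39/128 · min R 313/1024 so 625/2048
13 of 15 · brrbrrbbbrrrr · max L 39/128 · min R 625/2048 so 1249/4096
14 of 15 · brrbrrbbbrrrrb · max L 1249/4096 · min R 625/2048 so 2499/8192
15 of 15 · brrbrrbbbrrrrbb · max L 2499/8192 · min R 625/2048 so 4999/16384

4999/16384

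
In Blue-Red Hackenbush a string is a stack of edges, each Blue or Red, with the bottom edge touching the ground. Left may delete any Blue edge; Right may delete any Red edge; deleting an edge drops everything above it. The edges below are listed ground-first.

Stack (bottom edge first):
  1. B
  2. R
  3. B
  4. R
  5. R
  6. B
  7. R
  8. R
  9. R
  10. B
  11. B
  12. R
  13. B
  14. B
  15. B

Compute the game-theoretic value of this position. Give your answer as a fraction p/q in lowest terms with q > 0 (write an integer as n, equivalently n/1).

step 1: add B to get B; options L={ 0 } R={ · } -> 1
step 2: add R to get BR; options L={ 0 } R={ 1 } -> 1/2
step 3: add B to get BRB; options L={ 0 1/2 } R={ 1 } -> 3/4
step 4: add R to get BRBR; options L={ 0 1/2 } R={ 3/4 1 } -> 5/8
step 5: add R to get BRBRR; options L={ 0 1/2 } R={ 5/8 3/4 1 } -> 9/16
step 6: add B to get BRBRRB; options L={ 0 1/2 9/16 } R={ 5/8 3/4 1 } -> 19/32
step 7: add R to get BRBRRBR; options L={ 0 1/2 9/16 } R={ 19/32 5/8 3/4 1 } -> 37/64
step 8: add R to get BRBRRBRR; options L={ 0 1/2 9/16 } R={ 37/64 19/32 5/8 3/4 1 } -> 73/128
step 9: add R to get BRBRRBRRR; options L={ 0 1/2 9/16 } R={ 73/128 37/64 19/32 5/8 3/4 1 } -> 145/256
step 10: add B to get BRBRRBRRRB; options L={ 0 1/2 9/16 145/256 } R={ 73/128 37/64 19/32 5/8 3/4 1 } -> 291/512
step 11: add B to get BRBRRBRRRBB; options L={ 0 1/2 9/16 145/256 291/512 } R={ 73/128 37/64 19/32 5/8 3/4 1 } -> 583/1024
step 12: add R to get BRBRRBRRRBBR; options L={ 0 1/2 9/16 145/256 291/512 } R={ 583/1024 73/128 37/64 19/32 5/8 3/4 1 } -> 1165/2048
step 13: add B to get BRBRRBRRRBBRB; options L={ 0 1/2 9/16 145/256 291/512 1165/2048 } R={ 583/1024 73/128 37/64 19/32 5/8 3/4 1 } -> 2331/4096
step 14: add B to get BRBRRBRRRBBRBB; options L={ 0 1/2 9/16 145/256 291/512 1165/2048 2331/4096 } R={ 583/1024 73/128 37/64 19/32 5/8 3/4 1 } -> 4663/8192
step 15: add B to get BRBRRBRRRBBRBBB; options L={ 0 1/2 9/16 145/256 291/512 1165/2048 2331/4096 4663/8192 } R={ 583/1024 73/128 37/64 19/32 5/8 3/4 1 } -> 9327/16384

9327/16384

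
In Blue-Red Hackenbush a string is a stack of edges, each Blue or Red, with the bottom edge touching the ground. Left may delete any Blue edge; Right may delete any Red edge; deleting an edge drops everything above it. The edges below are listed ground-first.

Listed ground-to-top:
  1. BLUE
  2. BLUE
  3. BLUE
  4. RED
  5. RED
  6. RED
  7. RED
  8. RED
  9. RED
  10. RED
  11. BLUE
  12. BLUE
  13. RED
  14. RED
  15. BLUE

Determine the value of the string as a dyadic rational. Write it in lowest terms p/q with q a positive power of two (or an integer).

8243/4096

Recurse on prefixes of the 15-edge string BLUE BLUE BLUE RED RED RED RED RED RED RED BLUE BLUE RED RED BLUE:
step 1: add BLUE to get B; options L={ 0 } R={ · } => 1
step 2: add BLUE to get BB; options L={ 0; 1 } R={ · } => 2
step 3: add BLUE to get BBB; options L={ 0; 1; 2 } R={ · } => 3
step 4: add RED to get BBBR; options L={ 0; 1; 2 } R={ 3 } => 5/2
step 5: add RED to get BBBRR; options L={ 0; 1; 2 } R={ 5/2; 3 } => 9/4
step 6: add RED to get BBBRRR; options L={ 0; 1; 2 } R={ 9/4; 5/2; 3 } => 17/8
step 7: add RED to get BBBRRRR; options L={ 0; 1; 2 } R={ 17/8; 9/4; 5/2; 3 } => 33/16
step 8: add RED to get BBBRRRRR; options L={ 0; 1; 2 } R={ 33/16; 17/8; 9/4; 5/2; 3 } => 65/32
step 9: add RED to get BBBRRRRRR; options L={ 0; 1; 2 } R={ 65/32; 33/16; 17/8; 9/4; 5/2; 3 } => 129/64
step 10: add RED to get BBBRRRRRRR; options L={ 0; 1; 2 } R={ 129/64; 65/32; 33/16; 17/8; 9/4; 5/2; 3 } => 257/128
step 11: add BLUE to get BBBRRRRRRRB; options L={ 0; 1; 2; 257/128 } R={ 129/64; 65/32; 33/16; 17/8; 9/4; 5/2; 3 } => 515/256
step 12: add BLUE to get BBBRRRRRRRBB; options L={ 0; 1; 2; 257/128; 515/256 } R={ 129/64; 65/32; 33/16; 17/8; 9/4; 5/2; 3 } => 1031/512
step 13: add RED to get BBBRRRRRRRBBR; options L={ 0; 1; 2; 257/128; 515/256 } R={ 1031/512; 129/64; 65/32; 33/16; 17/8; 9/4; 5/2; 3 } => 2061/1024
step 14: add RED to get BBBRRRRRRRBBRR; options L={ 0; 1; 2; 257/128; 515/256 } R={ 2061/1024; 1031/512; 129/64; 65/32; 33/16; 17/8; 9/4; 5/2; 3 } => 4121/2048
step 15: add BLUE to get BBBRRRRRRRBBRRB; options L={ 0; 1; 2; 257/128; 515/256; 4121/2048 } R={ 2061/1024; 1031/512; 129/64; 65/32; 33/16; 17/8; 9/4; 5/2; 3 } => 8243/4096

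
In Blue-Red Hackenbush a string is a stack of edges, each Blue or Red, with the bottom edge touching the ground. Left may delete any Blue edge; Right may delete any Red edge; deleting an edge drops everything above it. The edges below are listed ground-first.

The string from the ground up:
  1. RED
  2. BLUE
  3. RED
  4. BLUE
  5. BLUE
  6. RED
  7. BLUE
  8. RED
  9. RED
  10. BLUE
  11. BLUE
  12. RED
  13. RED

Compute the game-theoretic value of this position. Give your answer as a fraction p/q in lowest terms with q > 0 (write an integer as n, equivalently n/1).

-2407/4096

R: Left { (no moves) }, Right { 0 } => simplest -1
RB: Left { -1 }, Right { 0 } => simplest -1/2
RBR: Left { -1 }, Right { -1/2; 0 } => simplest -3/4
RBRB: Left { -1; -3/4 }, Right { -1/2; 0 } => simplest -5/8
RBRBB: Left { -1; -3/4; -5/8 }, Right { -1/2; 0 } => simplest -9/16
RBRBBR: Left { -1; -3/4; -5/8 }, Right { -9/16; -1/2; 0 } => simplest -19/32
RBRBBRB: Left { -1; -3/4; -5/8; -19/32 }, Right { -9/16; -1/2; 0 } => simplest -37/64
RBRBBRBR: Left { -1; -3/4; -5/8; -19/32 }, Right { -37/64; -9/16; -1/2; 0 } => simplest -75/128
RBRBBRBRR: Left { -1; -3/4; -5/8; -19/32 }, Right { -75/128; -37/64; -9/16; -1/2; 0 } => simplest -151/256
RBRBBRBRRB: Left { -1; -3/4; -5/8; -19/32; -151/256 }, Right { -75/128; -37/64; -9/16; -1/2; 0 } => simplest -301/512
RBRBBRBRRBB: Left { -1; -3/4; -5/8; -19/32; -151/256; -301/512 }, Right { -75/128; -37/64; -9/16; -1/2; 0 } => simplest -601/1024
RBRBBRBRRBBR: Left { -1; -3/4; -5/8; -19/32; -151/256; -301/512 }, Right { -601/1024; -75/128; -37/64; -9/16; -1/2; 0 } => simplest -1203/2048
RBRBBRBRRBBRR: Left { -1; -3/4; -5/8; -19/32; -151/256; -301/512 }, Right { -1203/2048; -601/1024; -75/128; -37/64; -9/16; -1/2; 0 } => simplest -2407/4096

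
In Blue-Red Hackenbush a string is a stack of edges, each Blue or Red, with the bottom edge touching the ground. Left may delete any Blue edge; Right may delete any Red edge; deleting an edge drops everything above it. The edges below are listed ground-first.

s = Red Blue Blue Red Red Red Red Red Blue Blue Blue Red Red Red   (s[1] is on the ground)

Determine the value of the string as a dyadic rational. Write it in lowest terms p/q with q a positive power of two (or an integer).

Build G(s[:k]) for k = 1..14, string s = Red Blue Blue Red Red Red Red Red Blue Blue Blue Red Red Red.
G(R) = { (no moves) | 0 } — -1
G(RB) = { -1 | 0 } — -1/2
G(RBB) = { -1, -1/2 | 0 } — -1/4
G(RBBR) = { -1, -1/2 | -1/4, 0 } — -3/8
G(RBBRR) = { -1, -1/2 | -3/8, -1/4, 0 } — -7/16
G(RBBRRR) = { -1, -1/2 | -7/16, -3/8, -1/4, 0 } — -15/32
G(RBBRRRR) = { -1, -1/2 | -15/32, -7/16, -3/8, -1/4, 0 } — -31/64
G(RBBRRRRR) = { -1, -1/2 | -31/64, -15/32, -7/16, -3/8, -1/4, 0 } — -63/128
G(RBBRRRRRB) = { -1, -1/2, -63/128 | -31/64, -15/32, -7/16, -3/8, -1/4, 0 } — -125/256
G(RBBRRRRRBB) = { -1, -1/2, -63/128, -125/256 | -31/64, -15/32, -7/16, -3/8, -1/4, 0 } — -249/512
G(RBBRRRRRBBB) = { -1, -1/2, -63/128, -125/256, -249/512 | -31/64, -15/32, -7/16, -3/8, -1/4, 0 } — -497/1024
G(RBBRRRRRBBBR) = { -1, -1/2, -63/128, -125/256, -249/512 | -497/1024, -31/64, -15/32, -7/16, -3/8, -1/4, 0 } — -995/2048
G(RBBRRRRRBBBRR) = { -1, -1/2, -63/128, -125/256, -249/512 | -995/2048, -497/1024, -31/64, -15/32, -7/16, -3/8, -1/4, 0 } — -1991/4096
G(RBBRRRRRBBBRRR) = { -1, -1/2, -63/128, -125/256, -249/512 | -1991/4096, -995/2048, -497/1024, -31/64, -15/32, -7/16, -3/8, -1/4, 0 } — -3983/8192

-3983/8192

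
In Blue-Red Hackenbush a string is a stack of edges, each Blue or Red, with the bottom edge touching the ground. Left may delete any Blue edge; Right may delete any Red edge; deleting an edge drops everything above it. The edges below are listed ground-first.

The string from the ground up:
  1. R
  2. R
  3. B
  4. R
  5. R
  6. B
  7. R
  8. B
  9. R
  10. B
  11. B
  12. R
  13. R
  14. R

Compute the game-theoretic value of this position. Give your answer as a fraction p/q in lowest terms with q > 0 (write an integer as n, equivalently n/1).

Prefix values for R R B R R B R B R B B R R R via {L|R} + simplicity:
g(R) = { ∅ | 0 } so -1
g(RR) = { ∅ | -1 0 } so -2
g(RRB) = { -2 | -1 0 } so -3/2
g(RRBR) = { -2 | -3/2 -1 0 } so -7/4
g(RRBRR) = { -2 | -7/4 -3/2 -1 0 } so -15/8
g(RRBRRB) = { -2 -15/8 | -7/4 -3/2 -1 0 } so -29/16
g(RRBRRBR) = { -2 -15/8 | -29/16 -7/4 -3/2 -1 0 } so -59/32
g(RRBRRBRB) = { -2 -15/8 -59/32 | -29/16 -7/4 -3/2 -1 0 } so -117/64
g(RRBRRBRBR) = { -2 -15/8 -59/32 | -117/64 -29/16 -7/4 -3/2 -1 0 } so -235/128
g(RRBRRBRBRB) = { -2 -15/8 -59/32 -235/128 | -117/64 -29/16 -7/4 -3/2 -1 0 } so -469/256
g(RRBRRBRBRBB) = { -2 -15/8 -59/32 -235/128 -469/256 | -117/64 -29/16 -7/4 -3/2 -1 0 } so -937/512
g(RRBRRBRBRBBR) = { -2 -15/8 -59/32 -235/128 -469/256 | -937/512 -117/64 -29/16 -7/4 -3/2 -1 0 } so -1875/1024
g(RRBRRBRBRBBRR) = { -2 -15/8 -59/32 -235/128 -469/256 | -1875/1024 -937/512 -117/64 -29/16 -7/4 -3/2 -1 0 } so -3751/2048
g(RRBRRBRBRBBRRR) = { -2 -15/8 -59/32 -235/128 -469/256 | -3751/2048 -1875/1024 -937/512 -117/64 -29/16 -7/4 -3/2 -1 0 } so -7503/4096

-7503/4096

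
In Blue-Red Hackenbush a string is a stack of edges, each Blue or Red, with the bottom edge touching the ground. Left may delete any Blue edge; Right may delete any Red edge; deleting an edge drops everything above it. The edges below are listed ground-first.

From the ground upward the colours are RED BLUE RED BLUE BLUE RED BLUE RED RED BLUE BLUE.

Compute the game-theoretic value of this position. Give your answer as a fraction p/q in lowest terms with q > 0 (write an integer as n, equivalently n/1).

Prefix values for RED BLUE RED BLUE BLUE RED BLUE RED RED BLUE BLUE via {L|R} + simplicity:
G(R) = { ∅ | 0 } — -1
G(RB) = { -1 | 0 } — -1/2
G(RBR) = { -1 | -1/2 0 } — -3/4
G(RBRB) = { -1 -3/4 | -1/2 0 } — -5/8
G(RBRBB) = { -1 -3/4 -5/8 | -1/2 0 } — -9/16
G(RBRBBR) = { -1 -3/4 -5/8 | -9/16 -1/2 0 } — -19/32
G(RBRBBRB) = { -1 -3/4 -5/8 -19/32 | -9/16 -1/2 0 } — -37/64
G(RBRBBRBR) = { -1 -3/4 -5/8 -19/32 | -37/64 -9/16 -1/2 0 } — -75/128
G(RBRBBRBRR) = { -1 -3/4 -5/8 -19/32 | -75/128 -37/64 -9/16 -1/2 0 } — -151/256
G(RBRBBRBRRB) = { -1 -3/4 -5/8 -19/32 -151/256 | -75/128 -37/64 -9/16 -1/2 0 } — -301/512
G(RBRBBRBRRBB) = { -1 -3/4 -5/8 -19/32 -151/256 -301/512 | -75/128 -37/64 -9/16 -1/2 0 } — -601/1024

-601/1024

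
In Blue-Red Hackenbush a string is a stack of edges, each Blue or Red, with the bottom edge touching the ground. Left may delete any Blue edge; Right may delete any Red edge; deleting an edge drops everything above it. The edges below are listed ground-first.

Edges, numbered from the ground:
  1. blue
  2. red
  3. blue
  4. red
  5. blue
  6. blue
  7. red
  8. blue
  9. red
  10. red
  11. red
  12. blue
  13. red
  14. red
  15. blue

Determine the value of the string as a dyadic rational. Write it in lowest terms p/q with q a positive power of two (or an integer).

Build G(s[:k]) for k = 1..15, string s = blue red blue red blue blue red blue red red red blue red red blue.
b: Left { 0 }, Right { · } → simplest 1
br: Left { 0 }, Right { 1 } → simplest 1/2
brb: Left { 0 1/2 }, Right { 1 } → simplest 3/4
brbr: Left { 0 1/2 }, Right { 3/4 1 } → simplest 5/8
brbrb: Left { 0 1/2 5/8 }, Right { 3/4 1 } → simplest 11/16
brbrbb: Left { 0 1/2 5/8 11/16 }, Right { 3/4 1 } → simplest 23/32
brbrbbr: Left { 0 1/2 5/8 11/16 }, Right { 23/32 3/4 1 } → simplest 45/64
brbrbbrb: Left { 0 1/2 5/8 11/16 45/64 }, Right { 23/32 3/4 1 } → simplest 91/128
brbrbbrbr: Left { 0 1/2 5/8 11/16 45/64 }, Right { 91/128 23/32 3/4 1 } → simplest 181/256
brbrbbrbrr: Left { 0 1/2 5/8 11/16 45/64 }, Right { 181/256 91/128 23/32 3/4 1 } → simplest 361/512
brbrbbrbrrr: Left { 0 1/2 5/8 11/16 45/64 }, Right { 361/512 181/256 91/128 23/32 3/4 1 } → simplest 721/1024
brbrbbrbrrrb: Left { 0 1/2 5/8 11/16 45/64 721/1024 }, Right { 361/512 181/256 91/128 23/32 3/4 1 } → simplest 1443/2048
brbrbbrbrrrbr: Left { 0 1/2 5/8 11/16 45/64 721/1024 }, Right { 1443/2048 361/512 181/256 91/128 23/32 3/4 1 } → simplest 2885/4096
brbrbbrbrrrbrr: Left { 0 1/2 5/8 11/16 45/64 721/1024 }, Right { 2885/4096 1443/2048 361/512 181/256 91/128 23/32 3/4 1 } → simplest 5769/8192
brbrbbrbrrrbrrb: Left { 0 1/2 5/8 11/16 45/64 721/1024 5769/8192 }, Right { 2885/4096 1443/2048 361/512 181/256 91/128 23/32 3/4 1 } → simplest 11539/16384

11539/16384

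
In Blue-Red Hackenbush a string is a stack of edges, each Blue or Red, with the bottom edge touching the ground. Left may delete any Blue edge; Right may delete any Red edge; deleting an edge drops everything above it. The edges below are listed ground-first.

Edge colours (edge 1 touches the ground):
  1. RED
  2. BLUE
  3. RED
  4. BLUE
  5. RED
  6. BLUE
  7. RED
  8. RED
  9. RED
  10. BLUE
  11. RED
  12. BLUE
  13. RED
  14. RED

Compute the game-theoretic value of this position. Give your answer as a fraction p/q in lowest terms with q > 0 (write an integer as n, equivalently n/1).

-5591/8192

1 of 14 · R · max L −∞ · min R 0 — -1
2 of 14 · RB · max L -1 · min R 0 — -1/2
3 of 14 · RBR · max L -1 · min R -1/2 — -3/4
4 of 14 · RBRB · max L -3/4 · min R -1/2 — -5/8
5 of 14 · RBRBR · max L -3/4 · min R -5/8 — -11/16
6 of 14 · RBRBRB · max L -11/16 · min R -5/8 — -21/32
7 of 14 · RBRBRBR · max L -11/16 · min R -21/32 — -43/64
8 of 14 · RBRBRBRR · max L -11/16 · min R -43/64 — -87/128
9 of 14 · RBRBRBRRR · max L -11/16 · min R -87/128 — -175/256
10 of 14 · RBRBRBRRRB · max L -175/256 · min R -87/128 — -349/512
11 of 14 · RBRBRBRRRBR · max L -175/256 · min R -349/512 — -699/1024
12 of 14 · RBRBRBRRRBRB · max L -699/1024 · min R -349/512 — -1397/2048
13 of 14 · RBRBRBRRRBRBR · max L -699/1024 · min R -1397/2048 — -2795/4096
14 of 14 · RBRBRBRRRBRBRR · max L -699/1024 · min R -2795/4096 — -5591/8192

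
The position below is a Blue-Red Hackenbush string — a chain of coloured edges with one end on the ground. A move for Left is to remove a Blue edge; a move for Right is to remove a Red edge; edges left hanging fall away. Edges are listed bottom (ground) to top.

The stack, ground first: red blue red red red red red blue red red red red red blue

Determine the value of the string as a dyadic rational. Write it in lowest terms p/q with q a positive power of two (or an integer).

-8061/8192

Build val(s[:k]) for k = 1..14, string s = red blue red red red red red blue red red red red red blue.
step 1: add red to get r; options L={  } R={ 0 } = -1
step 2: add blue to get rb; options L={ -1 } R={ 0 } = -1/2
step 3: add red to get rbr; options L={ -1 } R={ -1/2 0 } = -3/4
step 4: add red to get rbrr; options L={ -1 } R={ -3/4 -1/2 0 } = -7/8
step 5: add red to get rbrrr; options L={ -1 } R={ -7/8 -3/4 -1/2 0 } = -15/16
step 6: add red to get rbrrrr; options L={ -1 } R={ -15/16 -7/8 -3/4 -1/2 0 } = -31/32
step 7: add red to get rbrrrrr; options L={ -1 } R={ -31/32 -15/16 -7/8 -3/4 -1/2 0 } = -63/64
step 8: add blue to get rbrrrrrb; options L={ -1 -63/64 } R={ -31/32 -15/16 -7/8 -3/4 -1/2 0 } = -125/128
step 9: add red to get rbrrrrrbr; options L={ -1 -63/64 } R={ -125/128 -31/32 -15/16 -7/8 -3/4 -1/2 0 } = -251/256
step 10: add red to get rbrrrrrbrr; options L={ -1 -63/64 } R={ -251/256 -125/128 -31/32 -15/16 -7/8 -3/4 -1/2 0 } = -503/512
step 11: add red to get rbrrrrrbrrr; options L={ -1 -63/64 } R={ -503/512 -251/256 -125/128 -31/32 -15/16 -7/8 -3/4 -1/2 0 } = -1007/1024
step 12: add red to get rbrrrrrbrrrr; options L={ -1 -63/64 } R={ -1007/1024 -503/512 -251/256 -125/128 -31/32 -15/16 -7/8 -3/4 -1/2 0 } = -2015/2048
step 13: add red to get rbrrrrrbrrrrr; options L={ -1 -63/64 } R={ -2015/2048 -1007/1024 -503/512 -251/256 -125/128 -31/32 -15/16 -7/8 -3/4 -1/2 0 } = -4031/4096
step 14: add blue to get rbrrrrrbrrrrrb; options L={ -1 -63/64 -4031/4096 } R={ -2015/2048 -1007/1024 -503/512 -251/256 -125/128 -31/32 -15/16 -7/8 -3/4 -1/2 0 } = -8061/8192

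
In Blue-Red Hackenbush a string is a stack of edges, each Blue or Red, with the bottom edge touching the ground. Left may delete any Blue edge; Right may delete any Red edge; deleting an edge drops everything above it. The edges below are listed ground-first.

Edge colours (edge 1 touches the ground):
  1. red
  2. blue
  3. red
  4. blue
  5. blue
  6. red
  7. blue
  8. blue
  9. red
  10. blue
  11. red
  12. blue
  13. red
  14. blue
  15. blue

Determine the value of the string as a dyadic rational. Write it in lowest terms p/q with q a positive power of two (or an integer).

-9385/16384

g(r) = { — | 0 } ⇒ -1
g(rb) = { -1 | 0 } ⇒ -1/2
g(rbr) = { -1 | -1/2, 0 } ⇒ -3/4
g(rbrb) = { -1, -3/4 | -1/2, 0 } ⇒ -5/8
g(rbrbb) = { -1, -3/4, -5/8 | -1/2, 0 } ⇒ -9/16
g(rbrbbr) = { -1, -3/4, -5/8 | -9/16, -1/2, 0 } ⇒ -19/32
g(rbrbbrb) = { -1, -3/4, -5/8, -19/32 | -9/16, -1/2, 0 } ⇒ -37/64
g(rbrbbrbb) = { -1, -3/4, -5/8, -19/32, -37/64 | -9/16, -1/2, 0 } ⇒ -73/128
g(rbrbbrbbr) = { -1, -3/4, -5/8, -19/32, -37/64 | -73/128, -9/16, -1/2, 0 } ⇒ -147/256
g(rbrbbrbbrb) = { -1, -3/4, -5/8, -19/32, -37/64, -147/256 | -73/128, -9/16, -1/2, 0 } ⇒ -293/512
g(rbrbbrbbrbr) = { -1, -3/4, -5/8, -19/32, -37/64, -147/256 | -293/512, -73/128, -9/16, -1/2, 0 } ⇒ -587/1024
g(rbrbbrbbrbrb) = { -1, -3/4, -5/8, -19/32, -37/64, -147/256, -587/1024 | -293/512, -73/128, -9/16, -1/2, 0 } ⇒ -1173/2048
g(rbrbbrbbrbrbr) = { -1, -3/4, -5/8, -19/32, -37/64, -147/256, -587/1024 | -1173/2048, -293/512, -73/128, -9/16, -1/2, 0 } ⇒ -2347/4096
g(rbrbbrbbrbrbrb) = { -1, -3/4, -5/8, -19/32, -37/64, -147/256, -587/1024, -2347/4096 | -1173/2048, -293/512, -73/128, -9/16, -1/2, 0 } ⇒ -4693/8192
g(rbrbbrbbrbrbrbb) = { -1, -3/4, -5/8, -19/32, -37/64, -147/256, -587/1024, -2347/4096, -4693/8192 | -1173/2048, -293/512, -73/128, -9/16, -1/2, 0 } ⇒ -9385/16384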